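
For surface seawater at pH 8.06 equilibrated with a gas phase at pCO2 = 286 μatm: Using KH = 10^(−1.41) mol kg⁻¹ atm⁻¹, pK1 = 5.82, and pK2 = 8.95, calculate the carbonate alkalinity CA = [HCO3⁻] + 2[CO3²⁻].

CA = 2.43 mmol/kg

[CO2*] = KH · pCO2 = 10^(−1.41) × 286×10^-6 = 1.113×10^-5 mol/kg
α₀ = 1/(1 + K1/[H⁺] + K1K2/[H⁺]²) = 1/(1 + 10^+2.24 + 10^+1.35) = 0.005072
DIC = [CO2*]/α₀ = 1.113×10^-5 / 0.005072 = 2.194 mmol/kg
CA = (α₁ + 2α₂)·DIC = (0.8814 + 2×0.1135) × 2.194 = 2.43 mmol/kg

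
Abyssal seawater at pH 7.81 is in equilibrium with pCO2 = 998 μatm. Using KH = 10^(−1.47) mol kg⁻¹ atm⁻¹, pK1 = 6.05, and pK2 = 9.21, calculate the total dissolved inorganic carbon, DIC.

[CO2*] = KH · pCO2 = 10^(−1.47) × 998×10^-6 = 3.382×10^-5 mol/kg
α₀ = 1/(1 + K1/[H⁺] + K1K2/[H⁺]²) = 1/(1 + 10^+1.76 + 10^+0.36) = 0.01644
DIC = [CO2*]/α₀ = 3.382×10^-5 / 0.01644 = 2.06 mmol/kg

DIC = 2.06 mmol/kg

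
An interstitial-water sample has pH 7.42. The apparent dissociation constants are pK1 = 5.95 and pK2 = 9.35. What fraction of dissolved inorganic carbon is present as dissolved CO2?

α₀ = 1 / (1 + K1/[H⁺] + K1K2/[H⁺]²) = 1 / (1 + 10^+1.47 + 10^-0.46)
   = 1 / (1 + 29.512 + 0.34674) = 1/30.859 = 0.03241

α₀ = 0.0324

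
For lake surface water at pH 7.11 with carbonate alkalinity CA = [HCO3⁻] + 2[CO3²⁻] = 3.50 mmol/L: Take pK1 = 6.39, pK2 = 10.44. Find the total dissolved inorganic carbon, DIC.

CA = [HCO3⁻] + 2[CO3²⁻] = (α₁ + 2α₂)·DIC
At pH 7.11: [H⁺]/K1 = 10^-0.72 = 0.19055, K2/[H⁺] = 10^-3.33 = 0.00046774
α₁ = 1/(1 + 0.19055 + 0.00046774) = 1/1.1910 = 0.8396; α₂ = α₁·K2/[H⁺] = 0.0003927
α₁ + 2α₂ = 0.8404
DIC = CA / (α₁ + 2α₂) = 3.50 / 0.8404 = 4.16 mmol/L

DIC = 4.16 mmol/L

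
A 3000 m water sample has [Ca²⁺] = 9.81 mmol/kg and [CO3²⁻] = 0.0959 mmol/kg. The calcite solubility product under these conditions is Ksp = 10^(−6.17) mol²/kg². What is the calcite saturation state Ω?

Ksp = 10^(−6.17) = 6.761×10^-7
Ω = [Ca²⁺][CO3²⁻]/Ksp = (9.81×10^-3)(0.0959×10^-3) / 6.761×10^-7 = 1.39

Ω = 1.39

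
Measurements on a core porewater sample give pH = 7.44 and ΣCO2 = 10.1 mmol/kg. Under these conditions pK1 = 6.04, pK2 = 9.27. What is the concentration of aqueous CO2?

α₀ = 1 / (1 + K1/[H⁺] + K1K2/[H⁺]²) = 1 / (1 + 10^+1.40 + 10^-0.43)
   = 1 / (1 + 25.119 + 0.37154) = 1/26.490 = 0.03775
[CO2*] = α₀ × DIC = 0.03775 × 10.1 = 0.381 mmol/kg

[CO2*] = 0.381 mmol/kg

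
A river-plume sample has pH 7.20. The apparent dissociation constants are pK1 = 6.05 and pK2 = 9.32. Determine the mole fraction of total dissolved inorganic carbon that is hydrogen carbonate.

α₁ = 0.927

α₁ = 1 / (1 + [H⁺]/K1 + K2/[H⁺]) = 1 / (1 + 10^-1.15 + 10^-2.12)
   = 1 / (1 + 0.070795 + 0.0075858) = 1/1.0784 = 0.9273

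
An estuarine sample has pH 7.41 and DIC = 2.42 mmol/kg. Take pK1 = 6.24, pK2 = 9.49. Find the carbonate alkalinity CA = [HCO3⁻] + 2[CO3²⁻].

CA = [HCO3⁻] + 2[CO3²⁻] = (α₁ + 2α₂)·DIC
At pH 7.41: [H⁺]/K1 = 10^-1.17 = 0.067608, K2/[H⁺] = 10^-2.08 = 0.0083176
α₁ = 1/(1 + 0.067608 + 0.0083176) = 1/1.0759 = 0.9294; α₂ = α₁·K2/[H⁺] = 0.007731
α₁ + 2α₂ = 0.9449
CA = 0.9449 × 2.42 = 2.29 mmol/kg

CA = 2.29 mmol/kg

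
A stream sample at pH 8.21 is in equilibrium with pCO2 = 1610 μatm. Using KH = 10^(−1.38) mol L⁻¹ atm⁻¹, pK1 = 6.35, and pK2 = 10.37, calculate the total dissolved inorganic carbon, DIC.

[CO2*] = KH · pCO2 = 10^(−1.38) × 1610×10^-6 = 6.712×10^-5 mol/L
α₀ = 1/(1 + K1/[H⁺] + K1K2/[H⁺]²) = 1/(1 + 10^+1.86 + 10^-0.30) = 0.01352
DIC = [CO2*]/α₀ = 6.712×10^-5 / 0.01352 = 4.96 mmol/L

DIC = 4.96 mmol/L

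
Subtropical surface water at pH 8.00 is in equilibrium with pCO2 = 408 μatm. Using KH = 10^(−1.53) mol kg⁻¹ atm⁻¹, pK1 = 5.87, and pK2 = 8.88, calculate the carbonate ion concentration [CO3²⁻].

[CO3²⁻] = 0.214 mmol/kg

[CO2*] = KH · pCO2 = 10^(−1.53) × 408×10^-6 = 1.204×10^-5 mol/kg
α₀ = 1/(1 + K1/[H⁺] + K1K2/[H⁺]²) = 1/(1 + 10^+2.13 + 10^+1.25) = 0.006507
DIC = [CO2*]/α₀ = 1.204×10^-5 / 0.006507 = 1.850 mmol/kg
[CO3²⁻] = α₂·DIC; α₂ = 0.1157, so [CO3²⁻] = 0.1157 × 1.850 = 0.214 mmol/kg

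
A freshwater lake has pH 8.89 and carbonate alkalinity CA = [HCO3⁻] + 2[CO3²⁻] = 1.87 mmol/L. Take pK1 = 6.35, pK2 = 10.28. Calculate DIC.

DIC = 1.80 mmol/L

CA = [HCO3⁻] + 2[CO3²⁻] = (α₁ + 2α₂)·DIC
At pH 8.89: [H⁺]/K1 = 10^-2.54 = 0.0028840, K2/[H⁺] = 10^-1.39 = 0.040738
α₁ = 1/(1 + 0.0028840 + 0.040738) = 1/1.0436 = 0.9582; α₂ = α₁·K2/[H⁺] = 0.03904
α₁ + 2α₂ = 1.0363
DIC = CA / (α₁ + 2α₂) = 1.87 / 1.0363 = 1.80 mmol/L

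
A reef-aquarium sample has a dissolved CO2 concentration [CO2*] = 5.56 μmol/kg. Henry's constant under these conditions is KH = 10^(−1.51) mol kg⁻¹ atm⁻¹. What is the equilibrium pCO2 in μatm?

KH = 10^(−1.51) = 3.090×10^-2 mol kg⁻¹ atm⁻¹
pCO2 = [CO2*]/KH = 5.56×10^-6 / 3.090×10^-2 = 1.80×10^-4 atm = 180 μatm

pCO2 = 180 μatm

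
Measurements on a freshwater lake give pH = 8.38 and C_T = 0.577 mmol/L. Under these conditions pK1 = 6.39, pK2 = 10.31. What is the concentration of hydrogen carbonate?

α₁ = 1 / (1 + [H⁺]/K1 + K2/[H⁺]) = 1 / (1 + 10^-1.99 + 10^-1.93)
   = 1 / (1 + 0.010233 + 0.011749) = 1/1.0220 = 0.9785
[HCO3⁻] = α₁ × DIC = 0.9785 × 0.577 = 0.565 mmol/L

[HCO3⁻] = 0.565 mmol/L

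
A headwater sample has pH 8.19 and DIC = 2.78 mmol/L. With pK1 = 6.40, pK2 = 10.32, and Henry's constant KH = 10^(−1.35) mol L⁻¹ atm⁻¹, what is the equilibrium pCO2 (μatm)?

α₀ = 1 / (1 + K1/[H⁺] + K1K2/[H⁺]²) = 1 / (1 + 10^+1.79 + 10^-0.34)
   = 1 / (1 + 61.660 + 0.45709) = 1/63.117 = 0.01584
[CO2*] = α₀ × DIC = 0.01584 × 2.78 = 0.04405 mmol/L
pCO2 = [CO2*]/KH = 4.405×10^-5 / 4.467×10^-2 = 986 μatm

pCO2 = 986 μatm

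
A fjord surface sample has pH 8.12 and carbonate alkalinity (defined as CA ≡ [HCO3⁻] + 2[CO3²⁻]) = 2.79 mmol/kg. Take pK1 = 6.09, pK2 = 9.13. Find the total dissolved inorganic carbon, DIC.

CA = [HCO3⁻] + 2[CO3²⁻] = (α₁ + 2α₂)·DIC
At pH 8.12: [H⁺]/K1 = 10^-2.03 = 0.0093325, K2/[H⁺] = 10^-1.01 = 0.097724
α₁ = 1/(1 + 0.0093325 + 0.097724) = 1/1.1071 = 0.9033; α₂ = α₁·K2/[H⁺] = 0.08827
α₁ + 2α₂ = 1.0798
DIC = CA / (α₁ + 2α₂) = 2.79 / 1.0798 = 2.58 mmol/kg

DIC = 2.58 mmol/kg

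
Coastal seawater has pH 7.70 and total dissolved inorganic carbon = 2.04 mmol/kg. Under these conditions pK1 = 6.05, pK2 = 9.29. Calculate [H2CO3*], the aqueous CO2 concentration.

[CO2*] = 0.0436 mmol/kg

α₀ = 1 / (1 + K1/[H⁺] + K1K2/[H⁺]²) = 1 / (1 + 10^+1.65 + 10^+0.06)
   = 1 / (1 + 44.668 + 1.1482) = 1/46.817 = 0.02136
[CO2*] = α₀ × DIC = 0.02136 × 2.04 = 0.0436 mmol/kg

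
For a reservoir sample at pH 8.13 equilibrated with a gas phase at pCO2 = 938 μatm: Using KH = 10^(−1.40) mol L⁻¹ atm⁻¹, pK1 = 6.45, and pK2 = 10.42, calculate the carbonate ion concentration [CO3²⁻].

[CO3²⁻] = 9.17 μmol/L

[CO2*] = KH · pCO2 = 10^(−1.40) × 938×10^-6 = 3.734×10^-5 mol/L
α₀ = 1/(1 + K1/[H⁺] + K1K2/[H⁺]²) = 1/(1 + 10^+1.68 + 10^-0.61) = 0.02036
DIC = [CO2*]/α₀ = 3.734×10^-5 / 0.02036 = 1.834 mmol/L
[CO3²⁻] = α₂·DIC; α₂ = 0.004999, so [CO3²⁻] = 0.004999 × 1.834 = 0.00917 mmol/L = 9.17 μmol/L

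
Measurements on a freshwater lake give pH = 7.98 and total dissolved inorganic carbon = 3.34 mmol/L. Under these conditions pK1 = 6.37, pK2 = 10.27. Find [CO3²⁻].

[CO3²⁻] = 16.6 μmol/L

α₂ = 1 / (1 + [H⁺]/K2 + [H⁺]²/(K1K2)) = 1 / (1 + 10^+2.29 + 10^+0.68)
   = 1 / (1 + 194.98 + 4.7863) = 1/200.77 = 0.004981
[CO3²⁻] = α₂ × DIC = 0.004981 × 3.34 = 0.0166 mmol/L = 16.6 μmol/L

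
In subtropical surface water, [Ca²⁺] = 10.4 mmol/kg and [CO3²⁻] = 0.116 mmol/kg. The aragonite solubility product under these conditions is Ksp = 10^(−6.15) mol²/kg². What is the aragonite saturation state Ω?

Ω = 1.70

Ksp = 10^(−6.15) = 7.079×10^-7
Ω = [Ca²⁺][CO3²⁻]/Ksp = (10.4×10^-3)(0.116×10^-3) / 7.079×10^-7 = 1.70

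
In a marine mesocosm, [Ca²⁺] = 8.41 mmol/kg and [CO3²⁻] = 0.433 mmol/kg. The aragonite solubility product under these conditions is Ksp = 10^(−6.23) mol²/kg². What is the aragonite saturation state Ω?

Ksp = 10^(−6.23) = 5.888×10^-7
Ω = [Ca²⁺][CO3²⁻]/Ksp = (8.41×10^-3)(0.433×10^-3) / 5.888×10^-7 = 6.18

Ω = 6.18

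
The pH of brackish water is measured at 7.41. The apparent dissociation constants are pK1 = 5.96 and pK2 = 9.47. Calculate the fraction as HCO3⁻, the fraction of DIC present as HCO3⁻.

α₁ = 1 / (1 + [H⁺]/K1 + K2/[H⁺]) = 1 / (1 + 10^-1.45 + 10^-2.06)
   = 1 / (1 + 0.035481 + 0.0087096) = 1/1.0442 = 0.9577

α₁ = 0.958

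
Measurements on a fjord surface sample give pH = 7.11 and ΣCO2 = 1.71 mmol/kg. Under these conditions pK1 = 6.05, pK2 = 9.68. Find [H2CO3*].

α₀ = 1 / (1 + K1/[H⁺] + K1K2/[H⁺]²) = 1 / (1 + 10^+1.06 + 10^-1.51)
   = 1 / (1 + 11.482 + 0.030903) = 1/12.512 = 0.07992
[CO2*] = α₀ × DIC = 0.07992 × 1.71 = 0.137 mmol/kg

[CO2*] = 0.137 mmol/kg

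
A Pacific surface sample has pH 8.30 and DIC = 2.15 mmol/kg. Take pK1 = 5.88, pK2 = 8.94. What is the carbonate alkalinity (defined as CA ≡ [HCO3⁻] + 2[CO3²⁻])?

CA = 2.54 mmol/kg

CA = [HCO3⁻] + 2[CO3²⁻] = (α₁ + 2α₂)·DIC
At pH 8.30: [H⁺]/K1 = 10^-2.42 = 0.0038019, K2/[H⁺] = 10^-0.64 = 0.22909
α₁ = 1/(1 + 0.0038019 + 0.22909) = 1/1.2329 = 0.8111; α₂ = α₁·K2/[H⁺] = 0.1858
α₁ + 2α₂ = 1.1827
CA = 1.1827 × 2.15 = 2.54 mmol/kg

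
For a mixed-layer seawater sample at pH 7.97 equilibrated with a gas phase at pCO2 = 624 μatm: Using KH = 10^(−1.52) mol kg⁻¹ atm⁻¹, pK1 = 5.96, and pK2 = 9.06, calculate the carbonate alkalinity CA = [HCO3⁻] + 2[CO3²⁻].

[CO2*] = KH · pCO2 = 10^(−1.52) × 624×10^-6 = 1.884×10^-5 mol/kg
α₀ = 1/(1 + K1/[H⁺] + K1K2/[H⁺]²) = 1/(1 + 10^+2.01 + 10^+0.92) = 0.008957
DIC = [CO2*]/α₀ = 1.884×10^-5 / 0.008957 = 2.104 mmol/kg
CA = (α₁ + 2α₂)·DIC = (0.9165 + 2×0.07450) × 2.104 = 2.24 mmol/kg

CA = 2.24 mmol/kg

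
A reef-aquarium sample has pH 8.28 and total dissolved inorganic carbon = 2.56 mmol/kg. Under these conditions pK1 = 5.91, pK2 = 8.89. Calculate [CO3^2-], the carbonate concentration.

[CO3²⁻] = 0.503 mmol/kg

α₂ = 1 / (1 + [H⁺]/K2 + [H⁺]²/(K1K2)) = 1 / (1 + 10^+0.61 + 10^-1.76)
   = 1 / (1 + 4.0738 + 0.017378) = 1/5.0912 = 0.1964
[CO3²⁻] = α₂ × DIC = 0.1964 × 2.56 = 0.503 mmol/kg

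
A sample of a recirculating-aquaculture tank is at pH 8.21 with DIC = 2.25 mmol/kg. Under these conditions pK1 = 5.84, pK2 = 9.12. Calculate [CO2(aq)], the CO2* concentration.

[CO2*] = 8.51 μmol/kg

α₀ = 1 / (1 + K1/[H⁺] + K1K2/[H⁺]²) = 1 / (1 + 10^+2.37 + 10^+1.46)
   = 1 / (1 + 234.42 + 28.840) = 1/264.26 = 0.003784
[CO2*] = α₀ × DIC = 0.003784 × 2.25 = 0.00851 mmol/kg = 8.51 μmol/kg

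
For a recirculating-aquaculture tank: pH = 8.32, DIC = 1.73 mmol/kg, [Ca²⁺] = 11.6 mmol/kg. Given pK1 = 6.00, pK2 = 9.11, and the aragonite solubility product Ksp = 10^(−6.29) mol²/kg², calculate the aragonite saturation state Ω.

α₂ = 1 / (1 + [H⁺]/K2 + [H⁺]²/(K1K2)) = 1 / (1 + 10^+0.79 + 10^-1.53)
   = 1 / (1 + 6.1660 + 0.029512) = 1/7.1955 = 0.1390
[CO3²⁻] = α₂ × DIC = 0.1390 × 1.73 = 0.2404 mmol/kg
Ksp = 10^(−6.29) = 5.129×10^-7
Ω = [Ca²⁺][CO3²⁻]/Ksp = (11.6×10^-3)(2.404×10^-4) / 5.129×10^-7 = 5.44

Ω = 5.44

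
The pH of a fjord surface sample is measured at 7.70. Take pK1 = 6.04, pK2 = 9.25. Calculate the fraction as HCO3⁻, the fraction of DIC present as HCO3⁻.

α₁ = 1 / (1 + [H⁺]/K1 + K2/[H⁺]) = 1 / (1 + 10^-1.66 + 10^-1.55)
   = 1 / (1 + 0.021878 + 0.028184) = 1/1.0501 = 0.9523

α₁ = 0.952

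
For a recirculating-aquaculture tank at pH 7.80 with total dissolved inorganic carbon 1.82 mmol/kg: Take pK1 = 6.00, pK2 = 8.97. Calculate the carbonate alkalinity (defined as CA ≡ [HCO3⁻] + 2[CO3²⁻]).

CA = 1.91 mmol/kg

CA = [HCO3⁻] + 2[CO3²⁻] = (α₁ + 2α₂)·DIC
At pH 7.80: [H⁺]/K1 = 10^-1.80 = 0.015849, K2/[H⁺] = 10^-1.17 = 0.067608
α₁ = 1/(1 + 0.015849 + 0.067608) = 1/1.0835 = 0.9230; α₂ = α₁·K2/[H⁺] = 0.06240
α₁ + 2α₂ = 1.0478
CA = 1.0478 × 1.82 = 1.91 mmol/kg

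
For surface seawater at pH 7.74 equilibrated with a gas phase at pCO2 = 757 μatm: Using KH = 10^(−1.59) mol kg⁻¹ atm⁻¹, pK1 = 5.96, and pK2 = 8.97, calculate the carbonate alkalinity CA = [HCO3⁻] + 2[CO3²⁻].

[CO2*] = KH · pCO2 = 10^(−1.59) × 757×10^-6 = 1.946×10^-5 mol/kg
α₀ = 1/(1 + K1/[H⁺] + K1K2/[H⁺]²) = 1/(1 + 10^+1.78 + 10^+0.55) = 0.01543
DIC = [CO2*]/α₀ = 1.946×10^-5 / 0.01543 = 1.261 mmol/kg
CA = (α₁ + 2α₂)·DIC = (0.9298 + 2×0.05475) × 1.261 = 1.31 mmol/kg

CA = 1.31 mmol/kg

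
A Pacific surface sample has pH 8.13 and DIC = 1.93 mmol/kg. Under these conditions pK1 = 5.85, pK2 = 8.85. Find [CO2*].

[CO2*] = 8.47 μmol/kg

α₀ = 1 / (1 + K1/[H⁺] + K1K2/[H⁺]²) = 1 / (1 + 10^+2.28 + 10^+1.56)
   = 1 / (1 + 190.55 + 36.308) = 1/227.85 = 0.004389
[CO2*] = α₀ × DIC = 0.004389 × 1.93 = 0.00847 mmol/kg = 8.47 μmol/kg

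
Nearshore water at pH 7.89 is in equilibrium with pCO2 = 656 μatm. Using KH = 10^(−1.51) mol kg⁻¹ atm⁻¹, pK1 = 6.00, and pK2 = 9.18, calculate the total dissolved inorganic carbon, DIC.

DIC = 1.67 mmol/kg

[CO2*] = KH · pCO2 = 10^(−1.51) × 656×10^-6 = 2.027×10^-5 mol/kg
α₀ = 1/(1 + K1/[H⁺] + K1K2/[H⁺]²) = 1/(1 + 10^+1.89 + 10^+0.60) = 0.01211
DIC = [CO2*]/α₀ = 2.027×10^-5 / 0.01211 = 1.67 mmol/kg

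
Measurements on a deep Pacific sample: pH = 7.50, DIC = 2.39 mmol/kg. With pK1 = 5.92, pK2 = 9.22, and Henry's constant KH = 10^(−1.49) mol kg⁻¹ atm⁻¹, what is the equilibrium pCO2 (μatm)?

α₀ = 1 / (1 + K1/[H⁺] + K1K2/[H⁺]²) = 1 / (1 + 10^+1.58 + 10^-0.14)
   = 1 / (1 + 38.019 + 0.72444) = 1/39.743 = 0.02516
[CO2*] = α₀ × DIC = 0.02516 × 2.39 = 0.06014 mmol/kg
pCO2 = [CO2*]/KH = 6.014×10^-5 / 3.236×10^-2 = 1860 μatm

pCO2 = 1860 μatm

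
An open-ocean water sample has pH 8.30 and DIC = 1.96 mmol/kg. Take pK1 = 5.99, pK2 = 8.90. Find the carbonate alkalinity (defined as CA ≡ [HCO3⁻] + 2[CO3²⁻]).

CA = 2.34 mmol/kg

CA = [HCO3⁻] + 2[CO3²⁻] = (α₁ + 2α₂)·DIC
At pH 8.30: [H⁺]/K1 = 10^-2.31 = 0.0048978, K2/[H⁺] = 10^-0.60 = 0.25119
α₁ = 1/(1 + 0.0048978 + 0.25119) = 1/1.2561 = 0.7961; α₂ = α₁·K2/[H⁺] = 0.2000
α₁ + 2α₂ = 1.1961
CA = 1.1961 × 1.96 = 2.34 mmol/kg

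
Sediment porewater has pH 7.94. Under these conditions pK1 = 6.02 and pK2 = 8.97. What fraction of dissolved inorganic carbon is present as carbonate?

α₂ = 0.0844

α₂ = 1 / (1 + [H⁺]/K2 + [H⁺]²/(K1K2)) = 1 / (1 + 10^+1.03 + 10^-0.89)
   = 1 / (1 + 10.715 + 0.12882) = 1/11.844 = 0.08443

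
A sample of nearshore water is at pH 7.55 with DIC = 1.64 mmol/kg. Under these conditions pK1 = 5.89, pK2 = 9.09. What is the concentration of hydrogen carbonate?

α₁ = 1 / (1 + [H⁺]/K1 + K2/[H⁺]) = 1 / (1 + 10^-1.66 + 10^-1.54)
   = 1 / (1 + 0.021878 + 0.028840) = 1/1.0507 = 0.9517
[HCO3⁻] = α₁ × DIC = 0.9517 × 1.64 = 1.56 mmol/kg

[HCO3⁻] = 1.56 mmol/kg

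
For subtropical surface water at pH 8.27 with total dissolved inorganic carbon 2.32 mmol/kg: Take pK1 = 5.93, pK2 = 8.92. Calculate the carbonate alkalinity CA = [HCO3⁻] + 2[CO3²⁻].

CA = [HCO3⁻] + 2[CO3²⁻] = (α₁ + 2α₂)·DIC
At pH 8.27: [H⁺]/K1 = 10^-2.34 = 0.0045709, K2/[H⁺] = 10^-0.65 = 0.22387
α₁ = 1/(1 + 0.0045709 + 0.22387) = 1/1.2284 = 0.8140; α₂ = α₁·K2/[H⁺] = 0.1822
α₁ + 2α₂ = 1.1785
CA = 1.1785 × 2.32 = 2.73 mmol/kg

CA = 2.73 mmol/kg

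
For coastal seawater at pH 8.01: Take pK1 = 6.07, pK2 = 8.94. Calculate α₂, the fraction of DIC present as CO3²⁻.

α₂ = 0.104

α₂ = 1 / (1 + [H⁺]/K2 + [H⁺]²/(K1K2)) = 1 / (1 + 10^+0.93 + 10^-1.01)
   = 1 / (1 + 8.5114 + 0.097724) = 1/9.6091 = 0.1041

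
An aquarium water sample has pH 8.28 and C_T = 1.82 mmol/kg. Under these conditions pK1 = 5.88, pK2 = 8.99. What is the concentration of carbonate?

[CO3²⁻] = 0.296 mmol/kg

α₂ = 1 / (1 + [H⁺]/K2 + [H⁺]²/(K1K2)) = 1 / (1 + 10^+0.71 + 10^-1.69)
   = 1 / (1 + 5.1286 + 0.020417) = 1/6.1490 = 0.1626
[CO3²⁻] = α₂ × DIC = 0.1626 × 1.82 = 0.296 mmol/kg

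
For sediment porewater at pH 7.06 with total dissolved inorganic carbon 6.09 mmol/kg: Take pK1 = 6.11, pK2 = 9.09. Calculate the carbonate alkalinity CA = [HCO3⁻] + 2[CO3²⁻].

CA = [HCO3⁻] + 2[CO3²⁻] = (α₁ + 2α₂)·DIC
At pH 7.06: [H⁺]/K1 = 10^-0.95 = 0.11220, K2/[H⁺] = 10^-2.03 = 0.0093325
α₁ = 1/(1 + 0.11220 + 0.0093325) = 1/1.1215 = 0.8916; α₂ = α₁·K2/[H⁺] = 0.008321
α₁ + 2α₂ = 0.9083
CA = 0.9083 × 6.09 = 5.53 mmol/kg

CA = 5.53 mmol/kg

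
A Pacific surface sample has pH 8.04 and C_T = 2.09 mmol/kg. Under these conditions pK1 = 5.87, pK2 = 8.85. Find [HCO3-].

[HCO3⁻] = 1.80 mmol/kg

α₁ = 1 / (1 + [H⁺]/K1 + K2/[H⁺]) = 1 / (1 + 10^-2.17 + 10^-0.81)
   = 1 / (1 + 0.0067608 + 0.15488) = 1/1.1616 = 0.8609
[HCO3⁻] = α₁ × DIC = 0.8609 × 2.09 = 1.80 mmol/kg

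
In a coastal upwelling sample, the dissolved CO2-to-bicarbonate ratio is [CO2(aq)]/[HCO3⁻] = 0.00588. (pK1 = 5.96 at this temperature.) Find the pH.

pH = 8.19

From K1 = [H⁺][HCO3⁻]/[CO2(aq)]:  pH = pK1 − log₁₀([CO2(aq)]/[HCO3⁻])
log₁₀(0.00588) = -2.231
pH = 5.96 − (-2.231) = 8.19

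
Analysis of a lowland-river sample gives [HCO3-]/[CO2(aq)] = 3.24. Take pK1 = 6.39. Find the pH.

pH = 6.90

From K1 = [H⁺][HCO3-]/[CO2(aq)]:  pH = pK1 + log₁₀([HCO3-]/[CO2(aq)])
log₁₀(3.24) = +0.511
pH = 6.39 + (+0.511) = 6.90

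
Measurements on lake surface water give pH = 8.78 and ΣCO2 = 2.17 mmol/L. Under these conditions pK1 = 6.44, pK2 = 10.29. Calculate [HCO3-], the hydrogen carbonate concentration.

α₁ = 1 / (1 + [H⁺]/K1 + K2/[H⁺]) = 1 / (1 + 10^-2.34 + 10^-1.51)
   = 1 / (1 + 0.0045709 + 0.030903) = 1/1.0355 = 0.9657
[HCO3⁻] = α₁ × DIC = 0.9657 × 2.17 = 2.10 mmol/L

[HCO3⁻] = 2.10 mmol/L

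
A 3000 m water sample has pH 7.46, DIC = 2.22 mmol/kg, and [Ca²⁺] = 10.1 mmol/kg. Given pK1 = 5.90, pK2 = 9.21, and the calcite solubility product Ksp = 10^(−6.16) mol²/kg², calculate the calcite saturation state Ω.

α₂ = 1 / (1 + [H⁺]/K2 + [H⁺]²/(K1K2)) = 1 / (1 + 10^+1.75 + 10^+0.19)
   = 1 / (1 + 56.234 + 1.5488) = 1/58.783 = 0.01701
[CO3²⁻] = α₂ × DIC = 0.01701 × 2.22 = 0.03777 mmol/kg
Ksp = 10^(−6.16) = 6.918×10^-7
Ω = [Ca²⁺][CO3²⁻]/Ksp = (10.1×10^-3)(3.777×10^-5) / 6.918×10^-7 = 0.551

Ω = 0.551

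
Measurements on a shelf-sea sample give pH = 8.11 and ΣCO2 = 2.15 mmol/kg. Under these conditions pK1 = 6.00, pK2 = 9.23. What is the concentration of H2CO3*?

α₀ = 1 / (1 + K1/[H⁺] + K1K2/[H⁺]²) = 1 / (1 + 10^+2.11 + 10^+0.99)
   = 1 / (1 + 128.82 + 9.7724) = 1/139.60 = 0.007163
[CO2*] = α₀ × DIC = 0.007163 × 2.15 = 0.0154 mmol/kg = 15.4 μmol/kg

[CO2*] = 15.4 μmol/kg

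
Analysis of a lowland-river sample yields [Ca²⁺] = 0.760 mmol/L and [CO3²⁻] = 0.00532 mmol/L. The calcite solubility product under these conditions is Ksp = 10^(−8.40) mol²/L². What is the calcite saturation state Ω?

Ksp = 10^(−8.40) = 3.981×10^-9
Ω = [Ca²⁺][CO3²⁻]/Ksp = (0.760×10^-3)(0.00532×10^-3) / 3.981×10^-9 = 1.02

Ω = 1.02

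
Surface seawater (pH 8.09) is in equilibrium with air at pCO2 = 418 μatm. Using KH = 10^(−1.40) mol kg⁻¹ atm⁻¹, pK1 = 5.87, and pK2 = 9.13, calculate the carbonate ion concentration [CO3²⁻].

[CO2*] = KH · pCO2 = 10^(−1.40) × 418×10^-6 = 1.664×10^-5 mol/kg
α₀ = 1/(1 + K1/[H⁺] + K1K2/[H⁺]²) = 1/(1 + 10^+2.22 + 10^+1.18) = 0.005492
DIC = [CO2*]/α₀ = 1.664×10^-5 / 0.005492 = 3.030 mmol/kg
[CO3²⁻] = α₂·DIC; α₂ = 0.08312, so [CO3²⁻] = 0.08312 × 3.030 = 0.252 mmol/kg

[CO3²⁻] = 0.252 mmol/kg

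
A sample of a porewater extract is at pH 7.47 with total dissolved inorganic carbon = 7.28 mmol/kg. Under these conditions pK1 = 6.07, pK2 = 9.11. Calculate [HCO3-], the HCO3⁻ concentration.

[HCO3⁻] = 6.85 mmol/kg

α₁ = 1 / (1 + [H⁺]/K1 + K2/[H⁺]) = 1 / (1 + 10^-1.40 + 10^-1.64)
   = 1 / (1 + 0.039811 + 0.022909) = 1/1.0627 = 0.9410
[HCO3⁻] = α₁ × DIC = 0.9410 × 7.28 = 6.85 mmol/kg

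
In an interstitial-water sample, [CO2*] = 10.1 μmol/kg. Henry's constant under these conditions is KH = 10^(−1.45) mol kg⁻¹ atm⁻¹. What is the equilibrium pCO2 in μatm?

KH = 10^(−1.45) = 3.548×10^-2 mol kg⁻¹ atm⁻¹
pCO2 = [CO2*]/KH = 10.1×10^-6 / 3.548×10^-2 = 2.85×10^-4 atm = 285 μatm

pCO2 = 285 μatm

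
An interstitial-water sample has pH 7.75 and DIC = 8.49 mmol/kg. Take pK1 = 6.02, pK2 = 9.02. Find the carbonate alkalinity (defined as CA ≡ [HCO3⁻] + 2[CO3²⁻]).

CA = 8.77 mmol/kg

CA = [HCO3⁻] + 2[CO3²⁻] = (α₁ + 2α₂)·DIC
At pH 7.75: [H⁺]/K1 = 10^-1.73 = 0.018621, K2/[H⁺] = 10^-1.27 = 0.053703
α₁ = 1/(1 + 0.018621 + 0.053703) = 1/1.0723 = 0.9326; α₂ = α₁·K2/[H⁺] = 0.05008
α₁ + 2α₂ = 1.0327
CA = 1.0327 × 8.49 = 8.77 mmol/kg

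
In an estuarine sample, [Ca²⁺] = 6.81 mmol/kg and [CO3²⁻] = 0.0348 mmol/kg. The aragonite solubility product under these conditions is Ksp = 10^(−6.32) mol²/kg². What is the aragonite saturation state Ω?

Ω = 0.495

Ksp = 10^(−6.32) = 4.786×10^-7
Ω = [Ca²⁺][CO3²⁻]/Ksp = (6.81×10^-3)(0.0348×10^-3) / 4.786×10^-7 = 0.495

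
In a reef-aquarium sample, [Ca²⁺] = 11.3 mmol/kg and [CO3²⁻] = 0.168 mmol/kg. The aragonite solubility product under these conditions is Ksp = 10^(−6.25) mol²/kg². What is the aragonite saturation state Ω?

Ω = 3.38

Ksp = 10^(−6.25) = 5.623×10^-7
Ω = [Ca²⁺][CO3²⁻]/Ksp = (11.3×10^-3)(0.168×10^-3) / 5.623×10^-7 = 3.38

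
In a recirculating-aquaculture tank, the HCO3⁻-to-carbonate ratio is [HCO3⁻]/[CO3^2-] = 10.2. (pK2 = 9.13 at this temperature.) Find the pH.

From K2 = [H⁺][CO3^2-]/[HCO3⁻]:  pH = pK2 − log₁₀([HCO3⁻]/[CO3^2-])
log₁₀(10.2) = +1.009
pH = 9.13 − (+1.009) = 8.12

pH = 8.12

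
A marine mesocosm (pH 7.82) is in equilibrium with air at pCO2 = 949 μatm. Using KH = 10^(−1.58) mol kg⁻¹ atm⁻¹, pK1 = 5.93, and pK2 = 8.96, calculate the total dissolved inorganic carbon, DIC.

DIC = 2.10 mmol/kg

[CO2*] = KH · pCO2 = 10^(−1.58) × 949×10^-6 = 2.496×10^-5 mol/kg
α₀ = 1/(1 + K1/[H⁺] + K1K2/[H⁺]²) = 1/(1 + 10^+1.89 + 10^+0.75) = 0.01187
DIC = [CO2*]/α₀ = 2.496×10^-5 / 0.01187 = 2.10 mmol/kg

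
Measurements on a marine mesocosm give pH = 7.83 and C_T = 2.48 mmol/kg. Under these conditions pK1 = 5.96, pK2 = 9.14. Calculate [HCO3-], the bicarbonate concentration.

[HCO3⁻] = 2.33 mmol/kg

α₁ = 1 / (1 + [H⁺]/K1 + K2/[H⁺]) = 1 / (1 + 10^-1.87 + 10^-1.31)
   = 1 / (1 + 0.013490 + 0.048978) = 1/1.0625 = 0.9412
[HCO3⁻] = α₁ × DIC = 0.9412 × 2.48 = 2.33 mmol/kg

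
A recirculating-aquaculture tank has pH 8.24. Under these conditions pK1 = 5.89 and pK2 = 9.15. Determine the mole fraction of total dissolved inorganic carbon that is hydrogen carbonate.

α₁ = 1 / (1 + [H⁺]/K1 + K2/[H⁺]) = 1 / (1 + 10^-2.35 + 10^-0.91)
   = 1 / (1 + 0.0044668 + 0.12303) = 1/1.1275 = 0.8869

α₁ = 0.887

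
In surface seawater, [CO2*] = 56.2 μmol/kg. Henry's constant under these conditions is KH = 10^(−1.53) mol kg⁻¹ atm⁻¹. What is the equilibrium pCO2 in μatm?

KH = 10^(−1.53) = 2.951×10^-2 mol kg⁻¹ atm⁻¹
pCO2 = [CO2*]/KH = 56.2×10^-6 / 2.951×10^-2 = 1.90×10^-3 atm = 1900 μatm

pCO2 = 1900 μatm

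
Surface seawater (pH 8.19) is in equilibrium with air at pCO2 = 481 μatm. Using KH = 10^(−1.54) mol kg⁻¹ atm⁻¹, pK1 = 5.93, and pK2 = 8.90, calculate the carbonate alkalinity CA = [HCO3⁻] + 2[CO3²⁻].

[CO2*] = KH · pCO2 = 10^(−1.54) × 481×10^-6 = 1.387×10^-5 mol/kg
α₀ = 1/(1 + K1/[H⁺] + K1K2/[H⁺]²) = 1/(1 + 10^+2.26 + 10^+1.55) = 0.004578
DIC = [CO2*]/α₀ = 1.387×10^-5 / 0.004578 = 3.030 mmol/kg
CA = (α₁ + 2α₂)·DIC = (0.8330 + 2×0.1624) × 3.030 = 3.51 mmol/kg

CA = 3.51 mmol/kg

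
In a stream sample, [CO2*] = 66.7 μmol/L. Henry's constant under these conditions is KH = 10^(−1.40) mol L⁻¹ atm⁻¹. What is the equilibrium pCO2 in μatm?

KH = 10^(−1.40) = 3.981×10^-2 mol L⁻¹ atm⁻¹
pCO2 = [CO2*]/KH = 66.7×10^-6 / 3.981×10^-2 = 1.68×10^-3 atm = 1680 μatm

pCO2 = 1680 μatm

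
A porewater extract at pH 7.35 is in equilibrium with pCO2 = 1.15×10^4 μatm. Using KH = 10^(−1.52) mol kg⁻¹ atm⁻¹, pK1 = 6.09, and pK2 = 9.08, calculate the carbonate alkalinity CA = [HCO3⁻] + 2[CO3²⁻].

[CO2*] = KH · pCO2 = 10^(−1.52) × 1.15×10^4×10^-6 = 3.473×10^-4 mol/kg
α₀ = 1/(1 + K1/[H⁺] + K1K2/[H⁺]²) = 1/(1 + 10^+1.26 + 10^-0.47) = 0.05119
DIC = [CO2*]/α₀ = 3.473×10^-4 / 0.05119 = 6.785 mmol/kg
CA = (α₁ + 2α₂)·DIC = (0.9315 + 2×0.01734) × 6.785 = 6.56 mmol/kg

CA = 6.56 mmol/kg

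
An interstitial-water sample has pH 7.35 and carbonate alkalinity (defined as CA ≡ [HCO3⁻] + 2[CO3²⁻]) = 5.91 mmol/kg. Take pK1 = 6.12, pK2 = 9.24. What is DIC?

CA = [HCO3⁻] + 2[CO3²⁻] = (α₁ + 2α₂)·DIC
At pH 7.35: [H⁺]/K1 = 10^-1.23 = 0.058884, K2/[H⁺] = 10^-1.89 = 0.012882
α₁ = 1/(1 + 0.058884 + 0.012882) = 1/1.0718 = 0.9330; α₂ = α₁·K2/[H⁺] = 0.01202
α₁ + 2α₂ = 0.9571
DIC = CA / (α₁ + 2α₂) = 5.91 / 0.9571 = 6.18 mmol/kg

DIC = 6.18 mmol/kg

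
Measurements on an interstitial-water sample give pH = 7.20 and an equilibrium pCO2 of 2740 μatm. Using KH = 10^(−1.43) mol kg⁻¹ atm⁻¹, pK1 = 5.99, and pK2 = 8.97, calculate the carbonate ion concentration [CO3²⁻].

[CO3²⁻] = 0.0280 mmol/kg

[CO2*] = KH · pCO2 = 10^(−1.43) × 2740×10^-6 = 1.018×10^-4 mol/kg
α₀ = 1/(1 + K1/[H⁺] + K1K2/[H⁺]²) = 1/(1 + 10^+1.21 + 10^-0.56) = 0.05716
DIC = [CO2*]/α₀ = 1.018×10^-4 / 0.05716 = 1.781 mmol/kg
[CO3²⁻] = α₂·DIC; α₂ = 0.01574, so [CO3²⁻] = 0.01574 × 1.781 = 0.0280 mmol/kg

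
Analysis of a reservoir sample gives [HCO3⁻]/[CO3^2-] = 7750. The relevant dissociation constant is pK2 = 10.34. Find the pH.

pH = 6.45

From K2 = [H⁺][CO3^2-]/[HCO3⁻]:  pH = pK2 − log₁₀([HCO3⁻]/[CO3^2-])
log₁₀(7750) = +3.889
pH = 10.34 − (+3.889) = 6.45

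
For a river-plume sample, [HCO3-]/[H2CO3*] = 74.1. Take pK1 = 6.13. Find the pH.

From K1 = [H⁺][HCO3-]/[H2CO3*]:  pH = pK1 + log₁₀([HCO3-]/[H2CO3*])
log₁₀(74.1) = +1.870
pH = 6.13 + (+1.870) = 8.00

pH = 8.00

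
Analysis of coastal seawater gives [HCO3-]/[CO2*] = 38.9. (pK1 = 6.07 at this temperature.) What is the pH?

pH = 7.66

From K1 = [H⁺][HCO3-]/[CO2*]:  pH = pK1 + log₁₀([HCO3-]/[CO2*])
log₁₀(38.9) = +1.590
pH = 6.07 + (+1.590) = 7.66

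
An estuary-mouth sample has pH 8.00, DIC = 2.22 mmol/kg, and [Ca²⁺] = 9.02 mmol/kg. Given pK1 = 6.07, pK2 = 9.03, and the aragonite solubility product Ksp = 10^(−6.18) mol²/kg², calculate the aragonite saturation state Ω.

Ω = 2.56

α₂ = 1 / (1 + [H⁺]/K2 + [H⁺]²/(K1K2)) = 1 / (1 + 10^+1.03 + 10^-0.90)
   = 1 / (1 + 10.715 + 0.12589) = 1/11.841 = 0.08445
[CO3²⁻] = α₂ × DIC = 0.08445 × 2.22 = 0.1875 mmol/kg
Ksp = 10^(−6.18) = 6.607×10^-7
Ω = [Ca²⁺][CO3²⁻]/Ksp = (9.02×10^-3)(1.875×10^-4) / 6.607×10^-7 = 2.56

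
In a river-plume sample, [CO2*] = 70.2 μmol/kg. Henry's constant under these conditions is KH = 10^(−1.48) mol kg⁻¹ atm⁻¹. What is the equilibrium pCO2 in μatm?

pCO2 = 2120 μatm

KH = 10^(−1.48) = 3.311×10^-2 mol kg⁻¹ atm⁻¹
pCO2 = [CO2*]/KH = 70.2×10^-6 / 3.311×10^-2 = 2.12×10^-3 atm = 2120 μatm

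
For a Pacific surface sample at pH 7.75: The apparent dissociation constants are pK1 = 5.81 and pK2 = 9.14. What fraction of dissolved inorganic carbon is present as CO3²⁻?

α₂ = 1 / (1 + [H⁺]/K2 + [H⁺]²/(K1K2)) = 1 / (1 + 10^+1.39 + 10^-0.55)
   = 1 / (1 + 24.547 + 0.28184) = 1/25.829 = 0.03872

α₂ = 0.0387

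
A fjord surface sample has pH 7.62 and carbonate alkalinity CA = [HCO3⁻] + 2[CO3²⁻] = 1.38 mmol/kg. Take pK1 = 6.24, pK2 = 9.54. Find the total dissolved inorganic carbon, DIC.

DIC = 1.42 mmol/kg

CA = [HCO3⁻] + 2[CO3²⁻] = (α₁ + 2α₂)·DIC
At pH 7.62: [H⁺]/K1 = 10^-1.38 = 0.041687, K2/[H⁺] = 10^-1.92 = 0.012023
α₁ = 1/(1 + 0.041687 + 0.012023) = 1/1.0537 = 0.9490; α₂ = α₁·K2/[H⁺] = 0.01141
α₁ + 2α₂ = 0.9718
DIC = CA / (α₁ + 2α₂) = 1.38 / 0.9718 = 1.42 mmol/kg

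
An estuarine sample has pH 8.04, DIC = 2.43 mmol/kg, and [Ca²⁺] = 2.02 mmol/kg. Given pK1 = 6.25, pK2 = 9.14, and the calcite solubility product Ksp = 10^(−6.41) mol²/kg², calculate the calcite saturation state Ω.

Ω = 0.915

α₂ = 1 / (1 + [H⁺]/K2 + [H⁺]²/(K1K2)) = 1 / (1 + 10^+1.10 + 10^-0.69)
   = 1 / (1 + 12.589 + 0.20417) = 1/13.793 = 0.07250
[CO3²⁻] = α₂ × DIC = 0.07250 × 2.43 = 0.1762 mmol/kg
Ksp = 10^(−6.41) = 3.890×10^-7
Ω = [Ca²⁺][CO3²⁻]/Ksp = (2.02×10^-3)(1.762×10^-4) / 3.890×10^-7 = 0.915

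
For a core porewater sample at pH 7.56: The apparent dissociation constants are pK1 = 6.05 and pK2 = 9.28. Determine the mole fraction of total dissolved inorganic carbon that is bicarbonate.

α₁ = 0.952

α₁ = 1 / (1 + [H⁺]/K1 + K2/[H⁺]) = 1 / (1 + 10^-1.51 + 10^-1.72)
   = 1 / (1 + 0.030903 + 0.019055) = 1/1.0500 = 0.9524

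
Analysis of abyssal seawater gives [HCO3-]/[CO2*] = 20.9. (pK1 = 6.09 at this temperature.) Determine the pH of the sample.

From K1 = [H⁺][HCO3-]/[CO2*]:  pH = pK1 + log₁₀([HCO3-]/[CO2*])
log₁₀(20.9) = +1.320
pH = 6.09 + (+1.320) = 7.41

pH = 7.41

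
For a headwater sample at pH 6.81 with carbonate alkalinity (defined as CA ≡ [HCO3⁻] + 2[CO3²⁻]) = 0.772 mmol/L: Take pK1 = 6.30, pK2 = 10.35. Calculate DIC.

CA = [HCO3⁻] + 2[CO3²⁻] = (α₁ + 2α₂)·DIC
At pH 6.81: [H⁺]/K1 = 10^-0.51 = 0.30903, K2/[H⁺] = 10^-3.54 = 0.00028840
α₁ = 1/(1 + 0.30903 + 0.00028840) = 1/1.3093 = 0.7638; α₂ = α₁·K2/[H⁺] = 0.0002203
α₁ + 2α₂ = 0.7642
DIC = CA / (α₁ + 2α₂) = 0.772 / 0.7642 = 1.01 mmol/L

DIC = 1.01 mmol/L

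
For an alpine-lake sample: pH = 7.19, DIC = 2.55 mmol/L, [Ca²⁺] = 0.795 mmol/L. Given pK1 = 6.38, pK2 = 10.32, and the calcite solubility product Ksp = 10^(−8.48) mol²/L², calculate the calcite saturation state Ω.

α₂ = 1 / (1 + [H⁺]/K2 + [H⁺]²/(K1K2)) = 1 / (1 + 10^+3.13 + 10^+2.32)
   = 1 / (1 + 1349.0 + 208.93) = 1/1558.9 = 0.0006415
[CO3²⁻] = α₂ × DIC = 0.0006415 × 2.55 = 0.001636 mmol/L = 1.636 μmol/L
Ksp = 10^(−8.48) = 3.311×10^-9
Ω = [Ca²⁺][CO3²⁻]/Ksp = (0.795×10^-3)(1.636×10^-6) / 3.311×10^-9 = 0.393

Ω = 0.393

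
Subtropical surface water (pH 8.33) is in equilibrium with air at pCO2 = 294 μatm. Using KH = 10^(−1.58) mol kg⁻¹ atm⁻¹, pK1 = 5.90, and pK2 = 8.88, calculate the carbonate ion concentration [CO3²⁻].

[CO3²⁻] = 0.587 mmol/kg

[CO2*] = KH · pCO2 = 10^(−1.58) × 294×10^-6 = 7.733×10^-6 mol/kg
α₀ = 1/(1 + K1/[H⁺] + K1K2/[H⁺]²) = 1/(1 + 10^+2.43 + 10^+1.88) = 0.002890
DIC = [CO2*]/α₀ = 7.733×10^-6 / 0.002890 = 2.676 mmol/kg
[CO3²⁻] = α₂·DIC; α₂ = 0.2192, so [CO3²⁻] = 0.2192 × 2.676 = 0.587 mmol/kg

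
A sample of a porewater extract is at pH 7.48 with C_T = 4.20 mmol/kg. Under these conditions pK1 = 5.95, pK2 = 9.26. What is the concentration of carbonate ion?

α₂ = 1 / (1 + [H⁺]/K2 + [H⁺]²/(K1K2)) = 1 / (1 + 10^+1.78 + 10^+0.25)
   = 1 / (1 + 60.256 + 1.7783) = 1/63.034 = 0.01586
[CO3²⁻] = α₂ × DIC = 0.01586 × 4.20 = 0.0666 mmol/kg

[CO3²⁻] = 0.0666 mmol/kg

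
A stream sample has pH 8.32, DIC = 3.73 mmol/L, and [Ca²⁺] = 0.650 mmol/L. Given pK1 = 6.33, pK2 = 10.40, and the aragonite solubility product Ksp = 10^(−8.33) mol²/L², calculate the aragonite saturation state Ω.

α₂ = 1 / (1 + [H⁺]/K2 + [H⁺]²/(K1K2)) = 1 / (1 + 10^+2.08 + 10^+0.09)
   = 1 / (1 + 120.23 + 1.2303) = 1/122.46 = 0.008166
[CO3²⁻] = α₂ × DIC = 0.008166 × 3.73 = 0.03046 mmol/L
Ksp = 10^(−8.33) = 4.677×10^-9
Ω = [Ca²⁺][CO3²⁻]/Ksp = (0.650×10^-3)(3.046×10^-5) / 4.677×10^-9 = 4.23

Ω = 4.23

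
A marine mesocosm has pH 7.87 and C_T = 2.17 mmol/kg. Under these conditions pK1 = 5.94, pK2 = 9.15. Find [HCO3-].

[HCO3⁻] = 2.04 mmol/kg

α₁ = 1 / (1 + [H⁺]/K1 + K2/[H⁺]) = 1 / (1 + 10^-1.93 + 10^-1.28)
   = 1 / (1 + 0.011749 + 0.052481) = 1/1.0642 = 0.9396
[HCO3⁻] = α₁ × DIC = 0.9396 × 2.17 = 2.04 mmol/kg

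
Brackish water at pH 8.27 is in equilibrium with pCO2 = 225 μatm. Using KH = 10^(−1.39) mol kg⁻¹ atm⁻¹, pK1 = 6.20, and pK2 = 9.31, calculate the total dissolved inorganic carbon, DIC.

DIC = 1.18 mmol/kg

[CO2*] = KH · pCO2 = 10^(−1.39) × 225×10^-6 = 9.166×10^-6 mol/kg
α₀ = 1/(1 + K1/[H⁺] + K1K2/[H⁺]²) = 1/(1 + 10^+2.07 + 10^+1.03) = 0.007740
DIC = [CO2*]/α₀ = 9.166×10^-6 / 0.007740 = 1.18 mmol/kg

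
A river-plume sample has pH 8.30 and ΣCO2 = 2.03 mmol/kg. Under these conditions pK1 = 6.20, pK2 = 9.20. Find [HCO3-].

α₁ = 1 / (1 + [H⁺]/K1 + K2/[H⁺]) = 1 / (1 + 10^-2.10 + 10^-0.90)
   = 1 / (1 + 0.0079433 + 0.12589) = 1/1.1338 = 0.8820
[HCO3⁻] = α₁ × DIC = 0.8820 × 2.03 = 1.79 mmol/kg

[HCO3⁻] = 1.79 mmol/kg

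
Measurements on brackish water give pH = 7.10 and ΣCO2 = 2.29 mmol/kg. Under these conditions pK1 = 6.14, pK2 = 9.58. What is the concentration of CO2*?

α₀ = 1 / (1 + K1/[H⁺] + K1K2/[H⁺]²) = 1 / (1 + 10^+0.96 + 10^-1.52)
   = 1 / (1 + 9.1201 + 0.030200) = 1/10.150 = 0.09852
[CO2*] = α₀ × DIC = 0.09852 × 2.29 = 0.226 mmol/kg

[CO2*] = 0.226 mmol/kg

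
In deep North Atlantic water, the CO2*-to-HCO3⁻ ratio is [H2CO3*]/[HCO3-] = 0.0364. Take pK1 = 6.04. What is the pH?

pH = 7.48

From K1 = [H⁺][HCO3-]/[H2CO3*]:  pH = pK1 − log₁₀([H2CO3*]/[HCO3-])
log₁₀(0.0364) = -1.439
pH = 6.04 − (-1.439) = 7.48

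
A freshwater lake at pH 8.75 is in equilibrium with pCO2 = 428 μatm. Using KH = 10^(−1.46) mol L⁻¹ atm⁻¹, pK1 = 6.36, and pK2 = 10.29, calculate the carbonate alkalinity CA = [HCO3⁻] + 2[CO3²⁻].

CA = 3.85 mmol/L

[CO2*] = KH · pCO2 = 10^(−1.46) × 428×10^-6 = 1.484×10^-5 mol/L
α₀ = 1/(1 + K1/[H⁺] + K1K2/[H⁺]²) = 1/(1 + 10^+2.39 + 10^+0.85) = 0.003944
DIC = [CO2*]/α₀ = 1.484×10^-5 / 0.003944 = 3.763 mmol/L
CA = (α₁ + 2α₂)·DIC = (0.9681 + 2×0.02792) × 3.763 = 3.85 mmol/L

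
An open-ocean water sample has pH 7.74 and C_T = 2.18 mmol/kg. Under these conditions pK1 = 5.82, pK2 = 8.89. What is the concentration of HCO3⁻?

[HCO3⁻] = 2.01 mmol/kg

α₁ = 1 / (1 + [H⁺]/K1 + K2/[H⁺]) = 1 / (1 + 10^-1.92 + 10^-1.15)
   = 1 / (1 + 0.012023 + 0.070795) = 1/1.0828 = 0.9235
[HCO3⁻] = α₁ × DIC = 0.9235 × 2.18 = 2.01 mmol/kg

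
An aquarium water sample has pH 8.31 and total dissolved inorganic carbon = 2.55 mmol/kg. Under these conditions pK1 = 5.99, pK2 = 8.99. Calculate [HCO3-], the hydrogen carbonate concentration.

[HCO3⁻] = 2.10 mmol/kg

α₁ = 1 / (1 + [H⁺]/K1 + K2/[H⁺]) = 1 / (1 + 10^-2.32 + 10^-0.68)
   = 1 / (1 + 0.0047863 + 0.20893) = 1/1.2137 = 0.8239
[HCO3⁻] = α₁ × DIC = 0.8239 × 2.55 = 2.10 mmol/kg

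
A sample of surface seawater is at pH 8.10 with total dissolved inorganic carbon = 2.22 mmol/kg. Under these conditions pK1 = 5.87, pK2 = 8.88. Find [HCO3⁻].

[HCO3⁻] = 1.89 mmol/kg

α₁ = 1 / (1 + [H⁺]/K1 + K2/[H⁺]) = 1 / (1 + 10^-2.23 + 10^-0.78)
   = 1 / (1 + 0.0058884 + 0.16596) = 1/1.1718 = 0.8534
[HCO3⁻] = α₁ × DIC = 0.8534 × 2.22 = 1.89 mmol/kg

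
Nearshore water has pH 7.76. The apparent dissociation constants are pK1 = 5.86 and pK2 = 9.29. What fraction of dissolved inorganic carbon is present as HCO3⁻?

α₁ = 0.960

α₁ = 1 / (1 + [H⁺]/K1 + K2/[H⁺]) = 1 / (1 + 10^-1.90 + 10^-1.53)
   = 1 / (1 + 0.012589 + 0.029512) = 1/1.0421 = 0.9596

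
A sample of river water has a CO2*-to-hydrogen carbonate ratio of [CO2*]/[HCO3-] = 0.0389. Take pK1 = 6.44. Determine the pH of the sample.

From K1 = [H⁺][HCO3-]/[CO2*]:  pH = pK1 − log₁₀([CO2*]/[HCO3-])
log₁₀(0.0389) = -1.410
pH = 6.44 − (-1.410) = 7.85

pH = 7.85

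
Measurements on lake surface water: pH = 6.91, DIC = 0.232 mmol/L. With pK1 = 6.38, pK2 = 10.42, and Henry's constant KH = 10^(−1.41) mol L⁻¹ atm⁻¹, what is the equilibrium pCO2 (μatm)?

pCO2 = 1360 μatm

α₀ = 1 / (1 + K1/[H⁺] + K1K2/[H⁺]²) = 1 / (1 + 10^+0.53 + 10^-2.98)
   = 1 / (1 + 3.3884 + 0.0010471) = 1/4.3895 = 0.2278
[CO2*] = α₀ × DIC = 0.2278 × 0.232 = 0.05285 mmol/L
pCO2 = [CO2*]/KH = 5.285×10^-5 / 3.890×10^-2 = 1360 μatm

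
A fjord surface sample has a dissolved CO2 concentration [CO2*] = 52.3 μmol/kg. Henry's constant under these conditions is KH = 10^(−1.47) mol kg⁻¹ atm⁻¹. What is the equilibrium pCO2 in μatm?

pCO2 = 1540 μatm

KH = 10^(−1.47) = 3.388×10^-2 mol kg⁻¹ atm⁻¹
pCO2 = [CO2*]/KH = 52.3×10^-6 / 3.388×10^-2 = 1.54×10^-3 atm = 1540 μatm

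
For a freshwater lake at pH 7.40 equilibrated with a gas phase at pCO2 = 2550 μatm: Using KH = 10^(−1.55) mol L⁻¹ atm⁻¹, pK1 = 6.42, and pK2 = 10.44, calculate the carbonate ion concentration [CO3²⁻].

[CO2*] = KH · pCO2 = 10^(−1.55) × 2550×10^-6 = 7.187×10^-5 mol/L
α₀ = 1/(1 + K1/[H⁺] + K1K2/[H⁺]²) = 1/(1 + 10^+0.98 + 10^-2.06) = 0.09471
DIC = [CO2*]/α₀ = 7.187×10^-5 / 0.09471 = 0.7588 mmol/L
[CO3²⁻] = α₂·DIC; α₂ = 0.0008249, so [CO3²⁻] = 0.0008249 × 0.7588 = 0.000626 mmol/L = 0.626 μmol/L

[CO3²⁻] = 0.626 μmol/L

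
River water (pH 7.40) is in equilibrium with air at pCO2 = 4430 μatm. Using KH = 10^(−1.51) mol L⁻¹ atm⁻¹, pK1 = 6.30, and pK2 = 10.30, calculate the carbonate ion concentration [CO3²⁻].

[CO2*] = KH · pCO2 = 10^(−1.51) × 4430×10^-6 = 1.369×10^-4 mol/L
α₀ = 1/(1 + K1/[H⁺] + K1K2/[H⁺]²) = 1/(1 + 10^+1.10 + 10^-1.80) = 0.07350
DIC = [CO2*]/α₀ = 1.369×10^-4 / 0.07350 = 1.863 mmol/L
[CO3²⁻] = α₂·DIC; α₂ = 0.001165, so [CO3²⁻] = 0.001165 × 1.863 = 0.00217 mmol/L = 2.17 μmol/L

[CO3²⁻] = 2.17 μmol/L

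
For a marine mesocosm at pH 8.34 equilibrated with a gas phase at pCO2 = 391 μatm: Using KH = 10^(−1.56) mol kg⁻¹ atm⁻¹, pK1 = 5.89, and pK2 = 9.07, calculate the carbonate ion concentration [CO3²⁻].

[CO3²⁻] = 0.565 mmol/kg

[CO2*] = KH · pCO2 = 10^(−1.56) × 391×10^-6 = 1.077×10^-5 mol/kg
α₀ = 1/(1 + K1/[H⁺] + K1K2/[H⁺]²) = 1/(1 + 10^+2.45 + 10^+1.72) = 0.002982
DIC = [CO2*]/α₀ = 1.077×10^-5 / 0.002982 = 3.611 mmol/kg
[CO3²⁻] = α₂·DIC; α₂ = 0.1565, so [CO3²⁻] = 0.1565 × 3.611 = 0.565 mmol/kg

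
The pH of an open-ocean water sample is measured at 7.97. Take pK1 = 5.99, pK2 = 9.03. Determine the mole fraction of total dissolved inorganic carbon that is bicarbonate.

α₁ = 1 / (1 + [H⁺]/K1 + K2/[H⁺]) = 1 / (1 + 10^-1.98 + 10^-1.06)
   = 1 / (1 + 0.010471 + 0.087096) = 1/1.0976 = 0.9111

α₁ = 0.911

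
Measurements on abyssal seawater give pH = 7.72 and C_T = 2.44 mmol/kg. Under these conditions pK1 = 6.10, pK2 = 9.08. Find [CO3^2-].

α₂ = 1 / (1 + [H⁺]/K2 + [H⁺]²/(K1K2)) = 1 / (1 + 10^+1.36 + 10^-0.26)
   = 1 / (1 + 22.909 + 0.54954) = 1/24.458 = 0.04089
[CO3²⁻] = α₂ × DIC = 0.04089 × 2.44 = 0.0998 mmol/kg

[CO3²⁻] = 0.0998 mmol/kg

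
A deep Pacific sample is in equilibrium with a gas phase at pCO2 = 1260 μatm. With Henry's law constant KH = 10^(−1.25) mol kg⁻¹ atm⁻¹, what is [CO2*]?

[CO2*] = 70.9 μmol/kg

KH = 10^(−1.25) = 5.623×10^-2 mol kg⁻¹ atm⁻¹
[CO2*] = KH · pCO2 = 5.623×10^-2 × 1260×10^-6 atm = 7.09×10^-5 mol/kg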